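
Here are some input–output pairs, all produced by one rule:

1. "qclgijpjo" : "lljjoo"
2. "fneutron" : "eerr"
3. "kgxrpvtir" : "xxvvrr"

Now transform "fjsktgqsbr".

ssggbb

Rule — keep one character in every 3, starting at position 3 (positions 3rd, 6th, 9th, ...), then double every character.
For "fjsktgqsbr", step one produces "sgb"; step two turns that into "ssggbb".
(Check on "kgxrpvtir": → "xvr" → "xxvvrr" ✓)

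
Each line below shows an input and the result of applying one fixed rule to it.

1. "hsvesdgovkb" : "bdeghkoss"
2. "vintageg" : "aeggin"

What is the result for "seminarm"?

aeimmn

The pattern: sort the characters into alphabetical order, then delete the last 2 characters.
Starting from "seminarm": after the first operation, "aeimmnrs"; after the second, "aeimmn".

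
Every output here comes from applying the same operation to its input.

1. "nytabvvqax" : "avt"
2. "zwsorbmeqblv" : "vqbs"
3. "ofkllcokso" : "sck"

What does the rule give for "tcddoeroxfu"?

xed

The transformation: keep one character in every 3, starting at position 3 (positions 3rd, 6th, 9th, ...), then reverse the string.
Starting from "tcddoeroxfu": after the first operation, "dex"; after the second, "xed".
(Check on "zwsorbmeqblv": → "sbqv" → "vqbs" ✓)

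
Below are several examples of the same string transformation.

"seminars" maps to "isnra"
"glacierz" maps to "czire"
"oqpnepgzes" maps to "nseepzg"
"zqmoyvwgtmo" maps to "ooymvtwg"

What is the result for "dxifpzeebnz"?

fzpnzbee

The rule is to delete the first 3 characters, then take characters alternately from the front and the back (1st, last, 2nd, 2nd-last, ...).
On "dxifpzeebnz": the first step gives "fpzeebnz", and the second then gives "fzpnzbee".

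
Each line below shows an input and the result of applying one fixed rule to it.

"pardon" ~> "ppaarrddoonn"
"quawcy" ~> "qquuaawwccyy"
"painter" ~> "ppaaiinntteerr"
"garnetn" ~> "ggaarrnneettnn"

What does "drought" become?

ddrroouugghhtt

What's happening: double every character.
On "drought" that produces "ddrroouugghhtt".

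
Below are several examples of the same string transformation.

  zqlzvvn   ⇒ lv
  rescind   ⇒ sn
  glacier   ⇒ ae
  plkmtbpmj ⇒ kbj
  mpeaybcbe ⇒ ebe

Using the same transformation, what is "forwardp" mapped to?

Looking at the pairs, the operation is to keep one character in every 3, starting at position 3 (positions 3rd, 6th, 9th, ...).
Doing the same to "forwardp": "rr".

rr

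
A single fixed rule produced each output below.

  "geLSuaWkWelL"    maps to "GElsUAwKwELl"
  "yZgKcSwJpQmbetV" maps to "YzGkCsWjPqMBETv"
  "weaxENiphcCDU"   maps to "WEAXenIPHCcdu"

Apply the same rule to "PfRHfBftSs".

The rule is to flip the case of every letter.
"PfRHfBftSs" → "pFrhFbFTsS".

pFrhFbFTsS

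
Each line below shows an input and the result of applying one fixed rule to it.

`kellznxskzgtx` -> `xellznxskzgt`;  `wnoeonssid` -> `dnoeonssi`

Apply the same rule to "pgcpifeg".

ggcpife

Each output is the input with this applied: delete the first character, then move the last character to the front.
Starting from "pgcpifeg": after the first operation, "gcpifeg"; after the second, "ggcpife".
(Check on "wnoeonssid": → "noeonssid" → "dnoeonssi" ✓)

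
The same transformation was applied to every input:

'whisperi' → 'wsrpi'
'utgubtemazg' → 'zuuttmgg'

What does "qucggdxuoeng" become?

xuuqonggg

What's happening: sort the characters into reverse alphabetical order, then delete the last 3 characters.
Applying that to "qucggdxuoeng" gives "xuuqonggg".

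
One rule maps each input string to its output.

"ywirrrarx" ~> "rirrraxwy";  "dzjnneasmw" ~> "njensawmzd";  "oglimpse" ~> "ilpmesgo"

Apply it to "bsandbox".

nabdxosb

In each case the input is transformed by: swap each adjacent pair of characters (1↔2, 3↔4, ...), then move the first 2 characters to the end (rotate left by 2).
Working it through for "bsandbox": intermediate "sbnabdxo", final "nabdxosb".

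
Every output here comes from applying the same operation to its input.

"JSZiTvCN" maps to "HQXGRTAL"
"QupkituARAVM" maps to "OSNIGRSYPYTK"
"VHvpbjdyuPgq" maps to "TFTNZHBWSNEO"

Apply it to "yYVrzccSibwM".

Rule — shift every letter 2 places backward in the alphabet (wrapping around), then convert every letter to uppercase.
Applying both steps to "yYVrzccSibwM": "wWTpxaaQgzuK", then "WWTPXAAQGZUK".
(Check on "QupkituARAVM": → "OsnigrsYPYTK" → "OSNIGRSYPYTK" ✓)

WWTPXAAQGZUK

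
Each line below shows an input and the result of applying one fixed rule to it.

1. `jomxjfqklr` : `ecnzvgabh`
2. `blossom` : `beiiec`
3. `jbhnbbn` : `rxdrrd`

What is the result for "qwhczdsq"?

mxsptig

What's happening: shift every letter 10 places backward in the alphabet (wrapping around), then delete the first character.
On "qwhczdsq": the first step gives "gmxsptig", and the second then gives "mxsptig".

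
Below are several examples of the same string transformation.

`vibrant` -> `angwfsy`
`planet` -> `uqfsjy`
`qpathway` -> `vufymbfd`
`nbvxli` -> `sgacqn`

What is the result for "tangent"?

yfsljsy

The pattern: shift every letter 5 places forward in the alphabet (wrapping around).
For "tangent" the result is "yfsljsy".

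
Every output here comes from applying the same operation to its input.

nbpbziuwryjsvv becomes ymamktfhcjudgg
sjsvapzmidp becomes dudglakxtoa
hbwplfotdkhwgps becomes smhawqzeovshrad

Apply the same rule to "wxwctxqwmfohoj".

The transformation: shift every letter 11 places forward in the alphabet (wrapping around).
"wxwctxqwmfohoj" → "hihneibhxqzszu".

hihneibhxqzszu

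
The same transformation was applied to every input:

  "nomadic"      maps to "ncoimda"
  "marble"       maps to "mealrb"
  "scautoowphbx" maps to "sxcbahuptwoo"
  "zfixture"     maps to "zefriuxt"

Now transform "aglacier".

argeliac

The pattern: take characters alternately from the front and the back (1st, last, 2nd, 2nd-last, ...).
So "aglacier" becomes "argeliac".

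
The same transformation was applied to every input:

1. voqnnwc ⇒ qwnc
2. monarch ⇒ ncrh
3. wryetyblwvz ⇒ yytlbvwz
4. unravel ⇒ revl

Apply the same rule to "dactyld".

The rule is to swap each adjacent pair of characters (1↔2, 3↔4, ...), then delete the first 3 characters.
Working it through for "dactyld": intermediate "adtclyd", final "clyd".

clyd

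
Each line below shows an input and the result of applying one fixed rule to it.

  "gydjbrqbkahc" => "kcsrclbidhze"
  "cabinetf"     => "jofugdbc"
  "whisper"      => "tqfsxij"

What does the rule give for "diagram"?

hsbnejb

Looking at the pairs, the operation is to move the first 3 characters to the end (rotate left by 3), then shift every letter 1 place forward in the alphabet (wrapping around).
Starting from "diagram": after the first operation, "gramdia"; after the second, "hsbnejb".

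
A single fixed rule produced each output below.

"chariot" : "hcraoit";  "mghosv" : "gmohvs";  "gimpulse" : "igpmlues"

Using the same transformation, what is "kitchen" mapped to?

ikctehn

The transformation: swap each adjacent pair of characters (1↔2, 3↔4, ...).
Applying that to "kitchen" gives "ikctehn".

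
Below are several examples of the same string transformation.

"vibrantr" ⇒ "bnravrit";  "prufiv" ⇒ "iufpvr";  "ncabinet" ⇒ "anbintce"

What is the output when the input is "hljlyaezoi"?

Rule — take characters alternately from the front and the back (1st, last, 2nd, 2nd-last, ...), then swap the front and back halves of the string.
Applying both steps to "hljlyaezoi": "hilojzleya", then "zleyahiloj".

zleyahiloj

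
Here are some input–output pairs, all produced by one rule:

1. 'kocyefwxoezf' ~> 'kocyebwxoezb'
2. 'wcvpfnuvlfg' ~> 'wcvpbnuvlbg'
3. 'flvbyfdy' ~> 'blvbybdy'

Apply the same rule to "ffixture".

In each case the input is transformed by: replace every "f" with "b".
"ffixture" → "bbixture".

bbixture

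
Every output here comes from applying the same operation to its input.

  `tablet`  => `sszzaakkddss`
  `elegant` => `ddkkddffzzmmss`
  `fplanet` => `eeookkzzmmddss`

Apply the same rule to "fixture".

eehhwwssttqqdd

Each output is the input with this applied: double every character, then shift every letter 1 place backward in the alphabet (wrapping around).
Doing the same to "fixture": "eehhwwssttqqdd".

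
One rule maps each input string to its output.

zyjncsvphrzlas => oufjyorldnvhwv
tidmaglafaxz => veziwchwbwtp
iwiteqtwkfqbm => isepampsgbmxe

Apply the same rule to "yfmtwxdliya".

What's happening: swap the first and last characters, then shift every letter 4 places backward in the alphabet (wrapping around).
For "yfmtwxdliya", step one produces "afmtwxdliyy"; step two turns that into "wbipstzheuu".

wbipstzheuu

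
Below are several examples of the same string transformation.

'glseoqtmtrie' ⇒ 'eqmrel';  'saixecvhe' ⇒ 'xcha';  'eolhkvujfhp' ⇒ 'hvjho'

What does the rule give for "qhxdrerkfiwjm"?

dekijh

Each output is the input with this applied: keep every other character starting from the second (positions 2nd, 4th, 6th, ...), then move the first character to the end.
Working it through for "qhxdrerkfiwjm": intermediate "hdekij", final "dekijh".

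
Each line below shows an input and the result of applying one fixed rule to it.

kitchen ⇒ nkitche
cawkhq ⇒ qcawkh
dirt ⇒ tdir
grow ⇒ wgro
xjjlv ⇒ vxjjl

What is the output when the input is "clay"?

ycla

What's happening: move the last character to the front.
For "clay" the result is "ycla".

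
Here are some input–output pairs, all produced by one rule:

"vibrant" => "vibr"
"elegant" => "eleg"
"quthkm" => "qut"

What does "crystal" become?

crys

Each output is the input with this applied: delete the last 3 characters.
For "crystal" the result is "crys".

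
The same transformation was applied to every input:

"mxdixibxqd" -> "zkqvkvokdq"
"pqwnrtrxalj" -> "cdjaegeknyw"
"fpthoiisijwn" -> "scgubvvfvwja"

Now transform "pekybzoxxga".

Each output is the input with this applied: shift every letter 13 places forward in the alphabet (wrapping around) — i.e. ROT13.
Doing the same to "pekybzoxxga": "crxlombkktn".

crxlombkktn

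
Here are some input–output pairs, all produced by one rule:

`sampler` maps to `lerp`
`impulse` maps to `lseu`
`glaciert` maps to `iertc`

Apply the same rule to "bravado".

adov

Looking at the pairs, the operation is to delete the first 3 characters, then move the first character to the end.
Applying both steps to "bravado": "vado", then "adov".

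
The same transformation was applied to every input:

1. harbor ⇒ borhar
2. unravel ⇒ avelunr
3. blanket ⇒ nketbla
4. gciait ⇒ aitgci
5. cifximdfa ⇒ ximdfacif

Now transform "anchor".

Looking at the pairs, the operation is to move the first 3 characters to the end (rotate left by 3).
On "anchor" that produces "horanc".

horanc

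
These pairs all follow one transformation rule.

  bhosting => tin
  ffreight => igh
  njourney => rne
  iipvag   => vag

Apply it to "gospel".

pel

What's happening: swap the front and back halves of the string, then keep only the first 3 characters.
Working it through for "gospel": intermediate "pelgos", final "pel".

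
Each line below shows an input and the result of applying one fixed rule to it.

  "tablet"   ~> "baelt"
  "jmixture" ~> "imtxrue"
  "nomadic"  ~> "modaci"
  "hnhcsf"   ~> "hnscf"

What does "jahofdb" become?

The transformation: delete the first character, then swap each adjacent pair of characters (1↔2, 3↔4, ...).
"jahofdb" → "hafobd".

hafobd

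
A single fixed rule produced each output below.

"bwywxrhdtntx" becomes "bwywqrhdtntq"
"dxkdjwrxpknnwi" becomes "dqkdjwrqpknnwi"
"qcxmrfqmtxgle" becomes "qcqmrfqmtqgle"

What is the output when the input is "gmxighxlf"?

The transformation: replace every "x" with "q".
Applying that to "gmxighxlf" gives "gmqighqlf".

gmqighqlf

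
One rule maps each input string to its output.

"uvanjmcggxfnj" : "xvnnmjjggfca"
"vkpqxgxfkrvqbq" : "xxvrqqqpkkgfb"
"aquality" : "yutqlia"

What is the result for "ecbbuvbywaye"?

yywvuecbbba

Each output is the input with this applied: delete the first character, then sort the characters into reverse alphabetical order.
Doing the same to "ecbbuvbywaye": "yywvuecbbba".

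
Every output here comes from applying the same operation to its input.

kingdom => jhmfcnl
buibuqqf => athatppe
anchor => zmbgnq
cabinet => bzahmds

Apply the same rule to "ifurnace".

hetqmzbd

Rule — shift every letter 1 place backward in the alphabet (wrapping around).
For "ifurnace" the result is "hetqmzbd".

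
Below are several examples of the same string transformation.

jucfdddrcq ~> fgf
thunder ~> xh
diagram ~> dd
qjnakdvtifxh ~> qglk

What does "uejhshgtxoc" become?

mka

Each output is the input with this applied: keep one character in every 3, starting at position 3 (positions 3rd, 6th, 9th, ...), then shift every letter 3 places forward in the alphabet (wrapping around).
So "uejhshgtxoc" becomes "mka".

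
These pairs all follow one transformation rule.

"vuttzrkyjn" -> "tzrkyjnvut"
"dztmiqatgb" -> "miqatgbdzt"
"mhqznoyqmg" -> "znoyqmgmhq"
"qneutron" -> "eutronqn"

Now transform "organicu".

ganicuor

In each case the input is transformed by: swap the front and back halves of the string, then move the last 2 characters to the front (rotate right by 2).
On "organicu" that produces "ganicuor".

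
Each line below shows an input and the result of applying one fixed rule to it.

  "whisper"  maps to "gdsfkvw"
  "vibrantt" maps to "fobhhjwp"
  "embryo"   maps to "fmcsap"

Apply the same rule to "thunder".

brsfhvi

The rule is to shift every letter 12 places backward in the alphabet (wrapping around), then move the first 3 characters to the end (rotate left by 3).
"thunder" → "hvibrsf" → "brsfhvi".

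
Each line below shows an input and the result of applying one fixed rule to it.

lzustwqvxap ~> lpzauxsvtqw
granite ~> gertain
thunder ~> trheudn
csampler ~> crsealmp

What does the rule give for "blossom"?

bmlooss

In each case the input is transformed by: take characters alternately from the front and the back (1st, last, 2nd, 2nd-last, ...).
On "blossom" that produces "bmlooss".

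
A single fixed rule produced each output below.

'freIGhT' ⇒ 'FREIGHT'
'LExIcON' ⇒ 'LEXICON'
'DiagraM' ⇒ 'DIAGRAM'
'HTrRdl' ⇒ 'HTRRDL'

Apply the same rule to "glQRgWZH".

GLQRGWZH

The rule is to convert every letter to uppercase.
For "glQRgWZH" the result is "GLQRGWZH".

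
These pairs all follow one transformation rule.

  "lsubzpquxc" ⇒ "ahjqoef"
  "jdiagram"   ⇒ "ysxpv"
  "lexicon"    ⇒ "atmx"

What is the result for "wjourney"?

lydjg

Rule — shift every letter 11 places backward in the alphabet (wrapping around), then delete the last 3 characters.
On "wjourney" that produces "lydjg".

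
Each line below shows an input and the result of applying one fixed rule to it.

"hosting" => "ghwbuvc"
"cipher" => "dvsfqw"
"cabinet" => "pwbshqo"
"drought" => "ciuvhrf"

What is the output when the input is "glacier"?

The transformation: move the first 2 characters to the end (rotate left by 2), then shift every letter 12 places backward in the alphabet (wrapping around).
"glacier" → "aciergl" → "oqwsfuz".

oqwsfuz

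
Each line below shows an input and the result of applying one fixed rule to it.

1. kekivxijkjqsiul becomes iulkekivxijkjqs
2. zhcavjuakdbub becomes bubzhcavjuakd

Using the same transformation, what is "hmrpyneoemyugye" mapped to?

gyehmrpyneoemyu

In each case the input is transformed by: move the last 3 characters to the front (rotate right by 3).
So "hmrpyneoemyugye" becomes "gyehmrpyneoemyu".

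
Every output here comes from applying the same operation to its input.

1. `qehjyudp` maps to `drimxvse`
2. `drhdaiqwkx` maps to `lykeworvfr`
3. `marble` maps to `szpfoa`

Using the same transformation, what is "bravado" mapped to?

Rule — reverse the string, then shift every letter 12 places backward in the alphabet (wrapping around).
On "bravado" that produces "crojofp".
(Check on "qehjyudp": → "pduyjheq" → "drimxvse" ✓)

crojofp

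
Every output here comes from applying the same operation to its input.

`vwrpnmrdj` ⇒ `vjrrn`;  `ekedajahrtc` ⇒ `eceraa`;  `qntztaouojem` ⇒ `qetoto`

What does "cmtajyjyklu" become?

In each case the input is transformed by: keep every other character starting from the first (positions 1st, 3rd, 5th, ...), then take characters alternately from the front and the back (1st, last, 2nd, 2nd-last, ...).
Starting from "cmtajyjyklu": after the first operation, "ctjjku"; after the second, "cutkjj".

cutkjj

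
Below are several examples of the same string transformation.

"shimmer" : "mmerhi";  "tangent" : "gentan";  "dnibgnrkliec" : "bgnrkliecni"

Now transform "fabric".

ricab

In each case the input is transformed by: delete the first character, then move the first 2 characters to the end (rotate left by 2).
On "fabric": the first step gives "abric", and the second then gives "ricab".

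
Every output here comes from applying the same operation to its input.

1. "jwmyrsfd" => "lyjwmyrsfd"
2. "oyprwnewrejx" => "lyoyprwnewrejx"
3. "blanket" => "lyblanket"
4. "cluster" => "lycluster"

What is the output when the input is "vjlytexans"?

What's happening: prepend "ly".
Doing the same to "vjlytexans": "lyvjlytexans".

lyvjlytexans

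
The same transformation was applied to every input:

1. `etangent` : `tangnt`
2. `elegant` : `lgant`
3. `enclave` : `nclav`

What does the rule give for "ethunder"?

Rule — remove every "e".
For "ethunder" the result is "thundr".

thundr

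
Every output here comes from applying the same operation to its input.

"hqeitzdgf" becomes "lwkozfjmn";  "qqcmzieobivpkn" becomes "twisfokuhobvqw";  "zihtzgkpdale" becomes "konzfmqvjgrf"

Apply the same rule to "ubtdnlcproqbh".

nhzjtrivxuwha

What's happening: swap the first and last characters, then shift every letter 6 places forward in the alphabet (wrapping around).
"ubtdnlcproqbh" → "nhzjtrivxuwha".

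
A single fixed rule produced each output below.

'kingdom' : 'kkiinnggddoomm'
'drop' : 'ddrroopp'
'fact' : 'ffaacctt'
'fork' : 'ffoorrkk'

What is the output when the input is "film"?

ffiillmm

The transformation: double every character.
On "film" that produces "ffiillmm".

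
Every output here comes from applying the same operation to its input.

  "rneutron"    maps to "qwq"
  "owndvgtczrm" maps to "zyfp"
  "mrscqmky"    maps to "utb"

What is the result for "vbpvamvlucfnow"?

edoiz

Looking at the pairs, the operation is to keep one character in every 3, starting at position 2 (positions 2nd, 5th, 8th, ...), then shift every letter 3 places forward in the alphabet (wrapping around).
"vbpvamvlucfnow" → "balfw" → "edoiz".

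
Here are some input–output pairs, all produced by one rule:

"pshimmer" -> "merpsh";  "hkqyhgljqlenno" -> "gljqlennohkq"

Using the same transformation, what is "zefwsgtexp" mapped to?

The rule is to move the first 3 characters to the end (rotate left by 3), then delete the first 2 characters.
For "zefwsgtexp", step one produces "wsgtexpzef"; step two turns that into "gtexpzef".

gtexpzef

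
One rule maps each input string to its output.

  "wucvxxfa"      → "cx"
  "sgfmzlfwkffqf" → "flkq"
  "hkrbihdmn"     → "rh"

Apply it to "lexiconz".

In each case the input is transformed by: delete the last character, then keep one character in every 3, starting at position 3 (positions 3rd, 6th, 9th, ...).
Starting from "lexiconz": after the first operation, "lexicon"; after the second, "xo".

xo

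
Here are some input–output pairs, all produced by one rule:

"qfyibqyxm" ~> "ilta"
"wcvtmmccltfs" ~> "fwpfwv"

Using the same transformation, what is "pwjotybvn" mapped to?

zrby

What's happening: shift every letter 3 places forward in the alphabet (wrapping around), then keep every other character starting from the second (positions 2nd, 4th, 6th, ...).
Starting from "pwjotybvn": after the first operation, "szmrwbeyq"; after the second, "zrby".
(Check on "qfyibqyxm": → "tibletbap" → "ilta" ✓)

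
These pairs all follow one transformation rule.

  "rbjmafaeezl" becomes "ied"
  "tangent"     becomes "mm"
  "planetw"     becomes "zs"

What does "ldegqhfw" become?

dg

Each output is the input with this applied: keep one character in every 3, starting at position 3 (positions 3rd, 6th, 9th, ...), then shift every letter 1 place backward in the alphabet (wrapping around).
Applying both steps to "ldegqhfw": "eh", then "dg".
(Check on "tangent": → "nn" → "mm" ✓)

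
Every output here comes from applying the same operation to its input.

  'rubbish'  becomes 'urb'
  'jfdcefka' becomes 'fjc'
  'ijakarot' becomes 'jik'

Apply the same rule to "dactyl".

adt

What's happening: swap each adjacent pair of characters (1↔2, 3↔4, ...), then keep only the first 3 characters.
On "dactyl" that produces "adt".
(Check on "ijakarot": → "jikarato" → "jik" ✓)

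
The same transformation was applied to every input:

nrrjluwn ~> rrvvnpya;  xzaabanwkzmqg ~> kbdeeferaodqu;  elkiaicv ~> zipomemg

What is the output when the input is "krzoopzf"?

jovdsstd

In each case the input is transformed by: move the last character to the front, then shift every letter 4 places forward in the alphabet (wrapping around).
On "krzoopzf": the first step gives "fkrzoopz", and the second then gives "jovdsstd".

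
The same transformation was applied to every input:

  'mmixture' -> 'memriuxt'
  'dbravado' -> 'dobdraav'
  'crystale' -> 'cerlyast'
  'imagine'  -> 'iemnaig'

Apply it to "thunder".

The pattern: take characters alternately from the front and the back (1st, last, 2nd, 2nd-last, ...).
On "thunder" that produces "trheudn".

trheudn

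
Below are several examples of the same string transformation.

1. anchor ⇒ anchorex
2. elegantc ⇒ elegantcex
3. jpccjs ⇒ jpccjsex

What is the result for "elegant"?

elegantex

Each output is the input with this applied: append "ex".
On "elegant" that produces "elegantex".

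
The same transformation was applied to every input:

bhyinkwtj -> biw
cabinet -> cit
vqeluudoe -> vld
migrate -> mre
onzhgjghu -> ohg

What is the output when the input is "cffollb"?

cob

What's happening: keep one character in every 3, starting at position 1 (positions 1st, 4th, 7th, ...).
Applying that to "cffollb" gives "cob".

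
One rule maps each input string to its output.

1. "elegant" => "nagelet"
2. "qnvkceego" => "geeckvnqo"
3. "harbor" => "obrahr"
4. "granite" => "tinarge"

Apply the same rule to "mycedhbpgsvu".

vsgpbhdecymu

Each output is the input with this applied: reverse the string, then move the first character to the end.
Working it through for "mycedhbpgsvu": intermediate "uvsgpbhdecym", final "vsgpbhdecymu".
(Check on "granite": → "etinarg" → "tinarge" ✓)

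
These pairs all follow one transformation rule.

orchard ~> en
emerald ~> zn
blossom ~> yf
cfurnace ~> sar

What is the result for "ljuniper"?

Looking at the pairs, the operation is to keep one character in every 3, starting at position 2 (positions 2nd, 5th, 8th, ...), then shift every letter 13 places forward in the alphabet (wrapping around) — i.e. ROT13.
Working it through for "ljuniper": intermediate "jir", final "wve".

wve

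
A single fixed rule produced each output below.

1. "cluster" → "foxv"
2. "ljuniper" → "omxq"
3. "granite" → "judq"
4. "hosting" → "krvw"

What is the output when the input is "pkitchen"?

snlw

The pattern: shift every letter 3 places forward in the alphabet (wrapping around), then keep only the first 4 characters.
Applying both steps to "pkitchen": "snlwfkhq", then "snlw".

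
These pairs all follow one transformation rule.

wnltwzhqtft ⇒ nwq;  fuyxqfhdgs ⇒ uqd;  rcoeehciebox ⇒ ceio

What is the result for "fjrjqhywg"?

jqw

The transformation: delete the last character, then keep one character in every 3, starting at position 2 (positions 2nd, 5th, 8th, ...).
For "fjrjqhywg", step one produces "fjrjqhyw"; step two turns that into "jqw".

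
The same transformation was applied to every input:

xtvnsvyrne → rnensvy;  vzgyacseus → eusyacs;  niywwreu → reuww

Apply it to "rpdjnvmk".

vmkjn

Rule — delete the first 3 characters, then move the last 3 characters to the front (rotate right by 3).
For "rpdjnvmk" the result is "vmkjn".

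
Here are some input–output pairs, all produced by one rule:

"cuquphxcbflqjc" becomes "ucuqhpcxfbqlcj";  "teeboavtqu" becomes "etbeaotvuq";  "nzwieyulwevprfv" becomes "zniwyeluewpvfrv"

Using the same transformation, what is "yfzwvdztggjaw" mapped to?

Looking at the pairs, the operation is to swap each adjacent pair of characters (1↔2, 3↔4, ...).
Doing the same to "yfzwvdztggjaw": "fywzdvtzggajw".

fywzdvtzggajw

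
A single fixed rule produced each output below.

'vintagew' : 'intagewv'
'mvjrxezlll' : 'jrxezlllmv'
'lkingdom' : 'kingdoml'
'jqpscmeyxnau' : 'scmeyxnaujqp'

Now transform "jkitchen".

In each case the input is transformed by: swap the front and back halves of the string, then move the last 3 characters to the front (rotate right by 3).
On "jkitchen": the first step gives "chenjkit", and the second then gives "kitchenj".

kitchenj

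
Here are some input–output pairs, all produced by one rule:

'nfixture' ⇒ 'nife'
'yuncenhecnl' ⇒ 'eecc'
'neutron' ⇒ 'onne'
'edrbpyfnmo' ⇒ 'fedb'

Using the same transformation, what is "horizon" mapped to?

The transformation: sort the characters into reverse alphabetical order, then keep only the last 4 characters.
Applying both steps to "horizon": "zroonih", then "onih".

onih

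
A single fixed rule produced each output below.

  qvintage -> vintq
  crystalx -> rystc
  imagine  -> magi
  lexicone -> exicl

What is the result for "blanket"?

lanb

The pattern: delete the last 3 characters, then move the first character to the end.
"blanket" → "blan" → "lanb".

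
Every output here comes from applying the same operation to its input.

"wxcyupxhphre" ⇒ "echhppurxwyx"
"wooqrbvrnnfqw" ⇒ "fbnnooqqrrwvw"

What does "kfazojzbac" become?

aacbjfokzz

In each case the input is transformed by: sort the characters into alphabetical order, then swap each adjacent pair of characters (1↔2, 3↔4, ...).
Working it through for "kfazojzbac": intermediate "aabcfjkozz", final "aacbjfokzz".
(Check on "wxcyupxhphre": → "cehhppruwxxy" → "echhppurxwyx" ✓)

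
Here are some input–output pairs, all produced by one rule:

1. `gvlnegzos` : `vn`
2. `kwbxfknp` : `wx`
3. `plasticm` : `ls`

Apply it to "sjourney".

What's happening: keep every other character starting from the second (positions 2nd, 4th, 6th, ...), then delete the last 2 characters.
Applying both steps to "sjourney": "juny", then "ju".

ju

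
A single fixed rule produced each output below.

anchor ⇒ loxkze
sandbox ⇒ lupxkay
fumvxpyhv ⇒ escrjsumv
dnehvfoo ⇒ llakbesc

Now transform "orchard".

oalozex

Rule — shift every letter 3 places backward in the alphabet (wrapping around), then move the last 2 characters to the front (rotate right by 2).
Working it through for "orchard": intermediate "lozexoa", final "oalozex".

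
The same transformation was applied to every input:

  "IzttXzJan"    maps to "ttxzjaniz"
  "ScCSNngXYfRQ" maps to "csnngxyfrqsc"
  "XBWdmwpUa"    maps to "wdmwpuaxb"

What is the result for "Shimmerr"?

immerrsh

Each output is the input with this applied: move the first 2 characters to the end (rotate left by 2), then convert every letter to lowercase.
Starting from "Shimmerr": after the first operation, "immerrSh"; after the second, "immerrsh".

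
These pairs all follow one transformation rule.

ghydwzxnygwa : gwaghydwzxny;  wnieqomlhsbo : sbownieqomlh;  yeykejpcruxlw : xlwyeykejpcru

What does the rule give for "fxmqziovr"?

The rule is to move the last 3 characters to the front (rotate right by 3).
For "fxmqziovr" the result is "ovrfxmqzi".

ovrfxmqzi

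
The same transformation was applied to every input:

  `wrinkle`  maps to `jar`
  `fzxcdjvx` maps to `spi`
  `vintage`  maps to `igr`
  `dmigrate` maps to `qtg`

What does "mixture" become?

The transformation: shift every letter 13 places forward in the alphabet (wrapping around) — i.e. ROT13, then keep one character in every 3, starting at position 1 (positions 1st, 4th, 7th, ...).
For "mixture", step one produces "zvkgher"; step two turns that into "zgr".
(Check on "fzxcdjvx": → "smkpqwik" → "spi" ✓)

zgr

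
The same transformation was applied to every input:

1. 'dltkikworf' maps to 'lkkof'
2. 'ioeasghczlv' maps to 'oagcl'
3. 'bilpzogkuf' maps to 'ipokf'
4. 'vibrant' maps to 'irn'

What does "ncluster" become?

The rule is to keep every other character starting from the second (positions 2nd, 4th, 6th, ...).
On "ncluster" that produces "cutr".

cutr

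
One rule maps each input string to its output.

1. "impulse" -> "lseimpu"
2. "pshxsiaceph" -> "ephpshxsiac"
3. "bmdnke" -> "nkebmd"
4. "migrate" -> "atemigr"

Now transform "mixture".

uremixt

The transformation: move the last 3 characters to the front (rotate right by 3).
On "mixture" that produces "uremixt".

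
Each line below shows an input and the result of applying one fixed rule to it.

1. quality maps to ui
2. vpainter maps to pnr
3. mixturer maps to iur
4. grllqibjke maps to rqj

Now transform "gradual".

The transformation: keep one character in every 3, starting at position 2 (positions 2nd, 5th, 8th, ...).
For "gradual" the result is "ru".

ru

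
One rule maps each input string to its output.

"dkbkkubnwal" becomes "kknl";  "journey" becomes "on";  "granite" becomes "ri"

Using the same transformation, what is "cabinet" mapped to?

The pattern: keep one character in every 3, starting at position 2 (positions 2nd, 5th, 8th, ...).
"cabinet" → "an".

an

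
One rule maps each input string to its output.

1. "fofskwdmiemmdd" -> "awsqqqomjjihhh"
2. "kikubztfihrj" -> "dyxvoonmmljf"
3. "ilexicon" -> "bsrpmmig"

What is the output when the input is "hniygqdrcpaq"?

cvuutrmlkhge

The rule is to sort the characters into reverse alphabetical order, then shift every letter 4 places forward in the alphabet (wrapping around).
So "hniygqdrcpaq" becomes "cvuutrmlkhge".
(Check on "fofskwdmiemmdd": → "wsommmkiffeddd" → "awsqqqomjjihhh" ✓)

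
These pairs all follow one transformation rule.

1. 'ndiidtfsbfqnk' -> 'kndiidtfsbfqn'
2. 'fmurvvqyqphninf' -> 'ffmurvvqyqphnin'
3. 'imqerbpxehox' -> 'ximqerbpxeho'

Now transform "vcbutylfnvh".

hvcbutylfnv

The rule is to move the last character to the front.
Applying that to "vcbutylfnvh" gives "hvcbutylfnv".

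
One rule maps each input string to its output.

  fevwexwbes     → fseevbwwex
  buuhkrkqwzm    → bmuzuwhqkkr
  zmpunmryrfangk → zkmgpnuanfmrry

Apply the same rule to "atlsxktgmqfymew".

In each case the input is transformed by: take characters alternately from the front and the back (1st, last, 2nd, 2nd-last, ...).
So "atlsxktgmqfymew" becomes "awtelmsyxfkqtmg".

awtelmsyxfkqtmg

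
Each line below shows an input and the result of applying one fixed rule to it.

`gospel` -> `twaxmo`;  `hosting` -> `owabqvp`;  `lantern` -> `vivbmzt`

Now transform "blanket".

btivsmj

Looking at the pairs, the operation is to swap the first and last characters, then shift every letter 8 places forward in the alphabet (wrapping around).
On "blanket": the first step gives "tlankeb", and the second then gives "btivsmj".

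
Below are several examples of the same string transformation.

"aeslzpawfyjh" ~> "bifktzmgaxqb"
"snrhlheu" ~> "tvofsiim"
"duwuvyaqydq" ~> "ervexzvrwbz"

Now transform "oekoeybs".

ptfclzpf

What's happening: shift every letter 1 place forward in the alphabet (wrapping around), then take characters alternately from the front and the back (1st, last, 2nd, 2nd-last, ...).
"oekoeybs" → "ptfclzpf".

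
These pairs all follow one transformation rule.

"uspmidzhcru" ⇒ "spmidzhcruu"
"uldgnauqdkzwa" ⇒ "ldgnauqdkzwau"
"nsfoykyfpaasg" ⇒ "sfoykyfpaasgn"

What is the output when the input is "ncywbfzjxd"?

cywbfzjxdn

The transformation: move the first character to the end.
So "ncywbfzjxd" becomes "cywbfzjxdn".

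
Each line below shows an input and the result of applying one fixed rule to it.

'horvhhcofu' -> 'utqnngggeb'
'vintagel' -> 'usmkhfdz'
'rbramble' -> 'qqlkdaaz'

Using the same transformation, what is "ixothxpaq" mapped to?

wwsponhgz

Rule — sort the characters into reverse alphabetical order, then shift every letter 1 place backward in the alphabet (wrapping around).
Working it through for "ixothxpaq": intermediate "xxtqpoiha", final "wwsponhgz".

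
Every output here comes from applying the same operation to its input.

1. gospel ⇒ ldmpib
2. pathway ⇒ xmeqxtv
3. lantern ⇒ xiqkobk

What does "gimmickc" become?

In each case the input is transformed by: shift every letter 3 places backward in the alphabet (wrapping around), then swap each adjacent pair of characters (1↔2, 3↔4, ...).
Working it through for "gimmickc": intermediate "dfjjfzhz", final "fdjjzfzh".

fdjjzfzh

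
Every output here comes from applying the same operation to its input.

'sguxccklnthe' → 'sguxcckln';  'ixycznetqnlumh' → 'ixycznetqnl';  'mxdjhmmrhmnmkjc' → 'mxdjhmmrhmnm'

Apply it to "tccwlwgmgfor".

The pattern: delete the last 3 characters.
For "tccwlwgmgfor" the result is "tccwlwgmg".

tccwlwgmg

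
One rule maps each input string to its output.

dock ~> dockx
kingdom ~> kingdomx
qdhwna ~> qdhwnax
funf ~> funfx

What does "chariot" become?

chariotx

What's happening: append "x".
Doing the same to "chariot": "chariotx".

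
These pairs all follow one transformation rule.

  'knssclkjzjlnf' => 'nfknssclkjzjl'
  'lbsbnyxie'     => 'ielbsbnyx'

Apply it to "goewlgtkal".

Looking at the pairs, the operation is to move the last 2 characters to the front (rotate right by 2).
So "goewlgtkal" becomes "algoewlgtk".

algoewlgtk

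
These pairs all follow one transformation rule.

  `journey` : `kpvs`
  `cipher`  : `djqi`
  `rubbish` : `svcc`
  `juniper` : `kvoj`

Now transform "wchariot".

xdib

Looking at the pairs, the operation is to shift every letter 1 place forward in the alphabet (wrapping around), then keep only the first 4 characters.
"wchariot" → "xdibsjpu" → "xdib".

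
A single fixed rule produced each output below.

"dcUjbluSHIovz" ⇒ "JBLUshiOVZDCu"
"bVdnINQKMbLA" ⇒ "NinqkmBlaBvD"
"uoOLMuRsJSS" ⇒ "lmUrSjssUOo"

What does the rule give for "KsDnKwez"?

The rule is to move the first 3 characters to the end (rotate left by 3), then flip the case of every letter.
On "KsDnKwez": the first step gives "nKwezKsD", and the second then gives "NkWEZkSd".
(Check on "dcUjbluSHIovz": → "jbluSHIovzdcU" → "JBLUshiOVZDCu" ✓)

NkWEZkSd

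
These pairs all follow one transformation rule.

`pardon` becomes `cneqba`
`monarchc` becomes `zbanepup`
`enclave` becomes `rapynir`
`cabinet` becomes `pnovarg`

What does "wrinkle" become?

The rule is to shift every letter 13 places forward in the alphabet (wrapping around) — i.e. ROT13.
"wrinkle" → "jevaxyr".

jevaxyr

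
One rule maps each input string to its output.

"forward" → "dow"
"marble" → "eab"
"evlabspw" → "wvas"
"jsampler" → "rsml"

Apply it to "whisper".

Looking at the pairs, the operation is to move the last 2 characters to the front (rotate right by 2), then keep every other character starting from the second (positions 2nd, 4th, 6th, ...).
Starting from "whisper": after the first operation, "erwhisp"; after the second, "rhs".

rhs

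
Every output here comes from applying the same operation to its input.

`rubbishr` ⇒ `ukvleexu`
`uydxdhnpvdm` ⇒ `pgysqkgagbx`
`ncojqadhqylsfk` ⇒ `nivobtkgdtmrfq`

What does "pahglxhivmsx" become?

Rule — reverse the string, then shift every letter 3 places forward in the alphabet (wrapping around).
Working it through for "pahglxhivmsx": intermediate "xsmvihxlghap", final "avpylkaojkds".

avpylkaojkds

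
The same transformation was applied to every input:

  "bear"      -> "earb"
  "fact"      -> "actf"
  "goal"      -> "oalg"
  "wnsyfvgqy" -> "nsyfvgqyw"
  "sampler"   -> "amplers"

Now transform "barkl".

Each output is the input with this applied: move the first character to the end.
On "barkl" that produces "arklb".

arklb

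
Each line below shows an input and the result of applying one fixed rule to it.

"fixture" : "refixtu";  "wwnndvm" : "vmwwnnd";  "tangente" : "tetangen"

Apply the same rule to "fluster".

In each case the input is transformed by: move the last 2 characters to the front (rotate right by 2).
Doing the same to "fluster": "erflust".

erflust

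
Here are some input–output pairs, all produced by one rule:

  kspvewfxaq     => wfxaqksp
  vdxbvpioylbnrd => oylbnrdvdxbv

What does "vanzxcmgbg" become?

Looking at the pairs, the operation is to swap the front and back halves of the string, then delete the last 2 characters.
Starting from "vanzxcmgbg": after the first operation, "cmgbgvanzx"; after the second, "cmgbgvan".

cmgbgvan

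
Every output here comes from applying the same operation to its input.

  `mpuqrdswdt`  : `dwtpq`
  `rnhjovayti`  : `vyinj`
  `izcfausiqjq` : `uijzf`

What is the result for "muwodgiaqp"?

Each output is the input with this applied: keep every other character starting from the second (positions 2nd, 4th, 6th, ...), then move the last 3 characters to the front (rotate right by 3).
"muwodgiaqp" → "uogap" → "gapuo".

gapuo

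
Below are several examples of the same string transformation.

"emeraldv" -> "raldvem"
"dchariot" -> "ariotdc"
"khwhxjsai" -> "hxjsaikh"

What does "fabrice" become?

The rule is to move the first 2 characters to the end (rotate left by 2), then delete the first character.
Working it through for "fabrice": intermediate "bricefa", final "ricefa".
(Check on "emeraldv": → "eraldvem" → "raldvem" ✓)

ricefa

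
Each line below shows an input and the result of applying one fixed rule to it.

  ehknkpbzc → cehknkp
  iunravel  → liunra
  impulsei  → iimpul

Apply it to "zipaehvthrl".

The pattern: move the last 3 characters to the front (rotate right by 3), then delete the first 2 characters.
For "zipaehvthrl", step one produces "hrlzipaehvt"; step two turns that into "lzipaehvt".
(Check on "impulsei": → "seiimpul" → "iimpul" ✓)

lzipaehvt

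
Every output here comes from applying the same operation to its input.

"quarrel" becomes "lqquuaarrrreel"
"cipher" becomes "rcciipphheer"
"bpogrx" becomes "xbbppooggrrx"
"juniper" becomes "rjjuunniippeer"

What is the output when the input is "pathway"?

yppaatthhwwaay

What's happening: double every character, then move the last character to the front.
Doing the same to "pathway": "yppaatthhwwaay".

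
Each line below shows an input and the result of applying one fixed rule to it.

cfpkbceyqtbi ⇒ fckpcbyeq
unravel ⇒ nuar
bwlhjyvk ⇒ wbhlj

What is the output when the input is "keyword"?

In each case the input is transformed by: delete the last 3 characters, then swap each adjacent pair of characters (1↔2, 3↔4, ...).
On "keyword" that produces "ekwy".

ekwy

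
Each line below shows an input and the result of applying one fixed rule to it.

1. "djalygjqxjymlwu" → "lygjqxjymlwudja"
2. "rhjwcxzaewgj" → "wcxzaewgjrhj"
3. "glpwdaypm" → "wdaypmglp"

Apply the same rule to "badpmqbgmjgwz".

pmqbgmjgwzbad

Rule — move the first 3 characters to the end (rotate left by 3).
Applying that to "badpmqbgmjgwz" gives "pmqbgmjgwzbad".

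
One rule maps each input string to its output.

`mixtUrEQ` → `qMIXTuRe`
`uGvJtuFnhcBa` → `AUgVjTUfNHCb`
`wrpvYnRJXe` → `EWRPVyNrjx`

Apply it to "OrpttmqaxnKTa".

The rule is to move the last character to the front, then flip the case of every letter.
Applying that to "OrpttmqaxnKTa" gives "AoRPTTMQAXNkt".

AoRPTTMQAXNkt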